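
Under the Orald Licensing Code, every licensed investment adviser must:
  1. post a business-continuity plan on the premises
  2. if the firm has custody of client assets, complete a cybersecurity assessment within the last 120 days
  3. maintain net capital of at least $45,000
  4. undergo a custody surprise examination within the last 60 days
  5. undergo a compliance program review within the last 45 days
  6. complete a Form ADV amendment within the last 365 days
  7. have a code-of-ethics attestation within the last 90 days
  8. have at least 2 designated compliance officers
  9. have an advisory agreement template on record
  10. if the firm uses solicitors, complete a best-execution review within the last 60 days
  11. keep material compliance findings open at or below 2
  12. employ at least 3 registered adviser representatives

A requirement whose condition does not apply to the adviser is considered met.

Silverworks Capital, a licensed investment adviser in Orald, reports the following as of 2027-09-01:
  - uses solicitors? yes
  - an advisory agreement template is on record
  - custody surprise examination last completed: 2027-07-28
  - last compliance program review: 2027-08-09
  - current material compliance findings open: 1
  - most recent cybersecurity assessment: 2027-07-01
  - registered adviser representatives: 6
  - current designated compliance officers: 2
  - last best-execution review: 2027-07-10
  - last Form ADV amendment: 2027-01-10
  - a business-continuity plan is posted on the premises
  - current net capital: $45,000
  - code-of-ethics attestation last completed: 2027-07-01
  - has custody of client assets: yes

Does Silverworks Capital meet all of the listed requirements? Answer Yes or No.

1. business-continuity plan present → met
2. condition 'has custody of client assets' holds; cybersecurity assessment 62 days ago vs limit 120 → met
3. net capital $45,000 ≥ $45,000 → met
4. custody surprise examination 35 days ago vs limit 60 → met
5. compliance program review 23 days ago vs limit 45 → met
6. Form ADV amendment 234 days ago vs limit 365 → met
7. code-of-ethics attestation 62 days ago vs limit 90 → met
8. designated compliance officers 2 ≥ 2 → met
9. advisory agreement template present → met
10. condition 'uses solicitors' holds; best-execution review 53 days ago vs limit 60 → met
11. material compliance findings open 1 ≤ 2 → met
12. registered adviser representatives 6 ≥ 3 → met
All met.

Yes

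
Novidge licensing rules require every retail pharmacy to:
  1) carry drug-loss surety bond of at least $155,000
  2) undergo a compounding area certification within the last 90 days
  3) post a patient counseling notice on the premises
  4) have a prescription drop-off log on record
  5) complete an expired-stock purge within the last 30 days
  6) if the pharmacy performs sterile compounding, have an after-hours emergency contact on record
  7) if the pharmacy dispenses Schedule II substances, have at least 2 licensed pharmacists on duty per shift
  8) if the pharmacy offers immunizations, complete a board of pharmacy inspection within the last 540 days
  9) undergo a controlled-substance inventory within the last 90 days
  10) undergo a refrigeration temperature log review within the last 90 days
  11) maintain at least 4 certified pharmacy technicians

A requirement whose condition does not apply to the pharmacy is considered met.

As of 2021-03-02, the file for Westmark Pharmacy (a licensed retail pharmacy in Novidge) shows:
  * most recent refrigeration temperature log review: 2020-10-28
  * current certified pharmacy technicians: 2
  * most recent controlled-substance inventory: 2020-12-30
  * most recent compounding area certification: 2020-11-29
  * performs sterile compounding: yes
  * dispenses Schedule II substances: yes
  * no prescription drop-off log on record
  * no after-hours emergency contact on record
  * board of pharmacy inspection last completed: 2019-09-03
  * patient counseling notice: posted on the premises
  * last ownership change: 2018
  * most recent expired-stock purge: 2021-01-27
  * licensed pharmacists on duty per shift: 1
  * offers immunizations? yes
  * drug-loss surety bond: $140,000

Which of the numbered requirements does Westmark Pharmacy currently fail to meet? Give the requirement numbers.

1, 2, 4, 5, 6, 7, 8, 10, 11

1. drug-loss surety bond $140,000 < $155,000 → not met
2. compounding area certification 93 days ago vs limit 90 → not met
3. patient counseling notice present → met
4. prescription drop-off log absent → not met
5. expired-stock purge 34 days ago vs limit 30 → not met
6. condition 'performs sterile compounding' holds; after-hours emergency contact absent → not met
7. condition 'dispenses Schedule II substances' holds; licensed pharmacists on duty per shift 1 < 2 → not met
8. condition 'offers immunizations' holds; board of pharmacy inspection 546 days ago vs limit 540 → not met
9. controlled-substance inventory 62 days ago vs limit 90 → met
10. refrigeration temperature log review 125 days ago vs limit 90 → not met
11. certified pharmacy technicians 2 < 4 → not met
Not met: 1, 2, 4, 5, 6, 7, 8, 10, 11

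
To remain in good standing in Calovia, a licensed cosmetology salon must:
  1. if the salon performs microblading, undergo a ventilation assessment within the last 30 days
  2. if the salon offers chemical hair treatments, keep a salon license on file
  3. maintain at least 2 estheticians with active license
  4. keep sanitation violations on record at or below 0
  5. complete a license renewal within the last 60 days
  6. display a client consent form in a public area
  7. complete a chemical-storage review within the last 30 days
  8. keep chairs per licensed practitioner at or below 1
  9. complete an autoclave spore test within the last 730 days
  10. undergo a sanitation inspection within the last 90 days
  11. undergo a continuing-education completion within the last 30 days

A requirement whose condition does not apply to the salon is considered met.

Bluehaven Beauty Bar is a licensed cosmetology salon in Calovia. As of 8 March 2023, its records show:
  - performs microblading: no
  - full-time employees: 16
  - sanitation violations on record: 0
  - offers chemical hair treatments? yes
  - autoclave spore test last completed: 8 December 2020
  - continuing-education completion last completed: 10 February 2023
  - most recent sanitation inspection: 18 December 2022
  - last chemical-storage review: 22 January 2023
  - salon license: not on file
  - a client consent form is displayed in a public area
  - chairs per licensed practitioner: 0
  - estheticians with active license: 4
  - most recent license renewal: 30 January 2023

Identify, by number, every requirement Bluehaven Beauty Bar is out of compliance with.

2, 7, 9

1. condition 'performs microblading' does not hold → requirement n/a → met
2. condition 'offers chemical hair treatments' holds; salon license absent → not met
3. estheticians with active license 4 ≥ 2 → met
4. sanitation violations on record 0 ≤ 0 → met
5. license renewal 37 days ago vs limit 60 → met
6. client consent form present → met
7. chemical-storage review 45 days ago vs limit 30 → not met
8. chairs per licensed practitioner 0 ≤ 1 → met
9. autoclave spore test 820 days ago vs limit 730 → not met
10. sanitation inspection 80 days ago vs limit 90 → met
11. continuing-education completion 26 days ago vs limit 30 → met
Not met: 2, 7, 9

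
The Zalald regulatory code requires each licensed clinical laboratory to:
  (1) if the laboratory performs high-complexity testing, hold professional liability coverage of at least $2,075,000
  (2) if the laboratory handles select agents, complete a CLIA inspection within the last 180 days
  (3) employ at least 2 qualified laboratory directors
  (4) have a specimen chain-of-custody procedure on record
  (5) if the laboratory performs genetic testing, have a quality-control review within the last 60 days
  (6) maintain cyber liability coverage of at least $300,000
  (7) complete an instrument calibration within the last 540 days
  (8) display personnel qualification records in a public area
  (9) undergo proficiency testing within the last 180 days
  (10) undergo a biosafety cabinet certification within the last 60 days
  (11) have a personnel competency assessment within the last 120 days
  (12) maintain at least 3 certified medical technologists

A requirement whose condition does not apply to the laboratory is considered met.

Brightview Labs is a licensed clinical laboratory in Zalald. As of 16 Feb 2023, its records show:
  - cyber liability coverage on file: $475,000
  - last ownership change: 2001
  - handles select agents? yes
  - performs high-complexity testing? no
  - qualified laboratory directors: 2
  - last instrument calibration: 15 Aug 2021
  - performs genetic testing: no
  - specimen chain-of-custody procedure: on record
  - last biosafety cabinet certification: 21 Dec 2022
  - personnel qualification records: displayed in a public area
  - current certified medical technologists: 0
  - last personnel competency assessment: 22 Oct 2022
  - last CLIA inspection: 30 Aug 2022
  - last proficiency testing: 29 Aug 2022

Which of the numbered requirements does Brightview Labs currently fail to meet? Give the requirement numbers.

7, 12

1. condition 'performs high-complexity testing' does not hold → requirement n/a → met
2. condition 'handles select agents' holds; CLIA inspection 170 days ago vs limit 180 → met
3. qualified laboratory directors 2 ≥ 2 → met
4. specimen chain-of-custody procedure present → met
5. condition 'performs genetic testing' does not hold → requirement n/a → met
6. cyber liability coverage $475,000 ≥ $300,000 → met
7. instrument calibration 550 days ago vs limit 540 → not met
8. personnel qualification records present → met
9. proficiency testing 171 days ago vs limit 180 → met
10. biosafety cabinet certification 57 days ago vs limit 60 → met
11. personnel competency assessment 117 days ago vs limit 120 → met
12. certified medical technologists 0 < 3 → not met
Not met: 7, 12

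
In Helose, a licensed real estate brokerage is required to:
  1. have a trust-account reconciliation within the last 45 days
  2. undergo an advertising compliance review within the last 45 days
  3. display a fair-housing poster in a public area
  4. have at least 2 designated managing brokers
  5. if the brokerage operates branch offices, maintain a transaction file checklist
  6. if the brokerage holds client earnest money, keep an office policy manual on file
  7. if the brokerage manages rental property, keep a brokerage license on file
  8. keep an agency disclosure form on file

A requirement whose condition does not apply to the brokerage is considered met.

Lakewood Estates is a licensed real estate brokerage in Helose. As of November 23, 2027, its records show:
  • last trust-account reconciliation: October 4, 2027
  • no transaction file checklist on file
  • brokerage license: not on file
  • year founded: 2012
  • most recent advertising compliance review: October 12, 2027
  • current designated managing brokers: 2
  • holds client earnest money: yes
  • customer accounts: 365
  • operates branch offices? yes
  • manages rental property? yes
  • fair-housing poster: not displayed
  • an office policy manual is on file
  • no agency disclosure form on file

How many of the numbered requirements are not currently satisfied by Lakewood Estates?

5

1. trust-account reconciliation 50 days ago vs limit 45 → not met
2. advertising compliance review 42 days ago vs limit 45 → met
3. fair-housing poster absent → not met
4. designated managing brokers 2 ≥ 2 → met
5. condition 'operates branch offices' holds; transaction file checklist absent → not met
6. condition 'holds client earnest money' holds; office policy manual present → met
7. condition 'manages rental property' holds; brokerage license absent → not met
8. agency disclosure form absent → not met
Not met: 5 of 8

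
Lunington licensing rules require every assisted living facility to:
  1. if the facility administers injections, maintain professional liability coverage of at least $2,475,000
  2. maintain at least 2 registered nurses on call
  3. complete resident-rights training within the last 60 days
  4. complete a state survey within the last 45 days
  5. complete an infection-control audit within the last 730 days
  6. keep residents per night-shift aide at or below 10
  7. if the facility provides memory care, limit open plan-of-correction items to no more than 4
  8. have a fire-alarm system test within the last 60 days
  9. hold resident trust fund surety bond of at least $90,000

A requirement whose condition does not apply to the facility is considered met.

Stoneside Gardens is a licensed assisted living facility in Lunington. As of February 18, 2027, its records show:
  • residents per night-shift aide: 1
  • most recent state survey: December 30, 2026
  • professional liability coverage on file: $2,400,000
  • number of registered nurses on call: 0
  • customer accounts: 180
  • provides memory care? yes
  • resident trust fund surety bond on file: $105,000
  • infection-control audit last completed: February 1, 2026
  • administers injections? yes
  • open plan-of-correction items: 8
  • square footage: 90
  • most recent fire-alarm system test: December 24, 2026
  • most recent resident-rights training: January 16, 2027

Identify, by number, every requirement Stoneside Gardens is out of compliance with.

1. condition 'administers injections' holds; professional liability coverage $2,400,000 < $2,475,000 → not met
2. registered nurses on call 0 < 2 → not met
3. resident-rights training 33 days ago vs limit 60 → met
4. state survey 50 days ago vs limit 45 → not met
5. infection-control audit 382 days ago vs limit 730 → met
6. residents per night-shift aide 1 ≤ 10 → met
7. condition 'provides memory care' holds; open plan-of-correction items 8 > 4 → not met
8. fire-alarm system test 56 days ago vs limit 60 → met
9. resident trust fund surety bond $105,000 ≥ $90,000 → met
Not met: 1, 2, 4, 7

1, 2, 4, 7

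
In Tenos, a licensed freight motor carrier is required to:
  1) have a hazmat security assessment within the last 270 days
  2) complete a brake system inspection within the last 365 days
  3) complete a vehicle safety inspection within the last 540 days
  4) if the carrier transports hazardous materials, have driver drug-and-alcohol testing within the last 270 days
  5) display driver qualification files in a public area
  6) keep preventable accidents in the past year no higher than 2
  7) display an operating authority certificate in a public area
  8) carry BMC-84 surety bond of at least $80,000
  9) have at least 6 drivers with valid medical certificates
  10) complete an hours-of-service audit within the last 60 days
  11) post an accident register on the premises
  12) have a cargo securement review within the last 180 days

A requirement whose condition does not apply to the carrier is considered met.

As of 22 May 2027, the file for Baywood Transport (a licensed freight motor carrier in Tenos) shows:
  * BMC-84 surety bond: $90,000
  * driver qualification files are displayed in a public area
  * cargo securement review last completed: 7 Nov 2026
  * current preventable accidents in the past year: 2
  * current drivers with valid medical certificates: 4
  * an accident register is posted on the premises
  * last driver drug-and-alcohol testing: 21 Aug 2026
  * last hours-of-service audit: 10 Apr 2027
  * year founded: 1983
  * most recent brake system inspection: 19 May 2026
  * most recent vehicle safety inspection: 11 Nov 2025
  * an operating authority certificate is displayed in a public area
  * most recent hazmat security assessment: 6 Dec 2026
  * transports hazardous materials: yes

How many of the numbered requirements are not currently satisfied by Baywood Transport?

1. hazmat security assessment 167 days ago vs limit 270 → met
2. brake system inspection 368 days ago vs limit 365 → not met
3. vehicle safety inspection 557 days ago vs limit 540 → not met
4. condition 'transports hazardous materials' holds; driver drug-and-alcohol testing 274 days ago vs limit 270 → not met
5. driver qualification files present → met
6. preventable accidents in the past year 2 ≤ 2 → met
7. operating authority certificate present → met
8. BMC-84 surety bond $90,000 ≥ $80,000 → met
9. drivers with valid medical certificates 4 < 6 → not met
10. hours-of-service audit 42 days ago vs limit 60 → met
11. accident register present → met
12. cargo securement review 196 days ago vs limit 180 → not met
Not met: 5 of 12

5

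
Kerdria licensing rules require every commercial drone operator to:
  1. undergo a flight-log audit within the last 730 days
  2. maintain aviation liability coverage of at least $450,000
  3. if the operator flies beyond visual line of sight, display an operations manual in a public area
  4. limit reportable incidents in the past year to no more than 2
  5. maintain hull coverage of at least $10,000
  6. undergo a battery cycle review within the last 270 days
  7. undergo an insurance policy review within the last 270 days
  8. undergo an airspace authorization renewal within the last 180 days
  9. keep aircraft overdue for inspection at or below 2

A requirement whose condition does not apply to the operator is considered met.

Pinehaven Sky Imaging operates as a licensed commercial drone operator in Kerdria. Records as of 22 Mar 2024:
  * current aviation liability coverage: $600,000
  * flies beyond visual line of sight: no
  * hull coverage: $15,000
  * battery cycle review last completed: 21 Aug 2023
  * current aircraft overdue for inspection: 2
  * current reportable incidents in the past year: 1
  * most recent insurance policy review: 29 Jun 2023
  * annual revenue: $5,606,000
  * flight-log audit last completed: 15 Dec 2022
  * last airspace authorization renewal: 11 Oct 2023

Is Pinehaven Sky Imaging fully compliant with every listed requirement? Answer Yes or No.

Yes

1. flight-log audit 463 days ago vs limit 730 → met
2. aviation liability coverage $600,000 ≥ $450,000 → met
3. condition 'flies beyond visual line of sight' does not hold → requirement n/a → met
4. reportable incidents in the past year 1 ≤ 2 → met
5. hull coverage $15,000 ≥ $10,000 → met
6. battery cycle review 214 days ago vs limit 270 → met
7. insurance policy review 267 days ago vs limit 270 → met
8. airspace authorization renewal 163 days ago vs limit 180 → met
9. aircraft overdue for inspection 2 ≤ 2 → met
All met.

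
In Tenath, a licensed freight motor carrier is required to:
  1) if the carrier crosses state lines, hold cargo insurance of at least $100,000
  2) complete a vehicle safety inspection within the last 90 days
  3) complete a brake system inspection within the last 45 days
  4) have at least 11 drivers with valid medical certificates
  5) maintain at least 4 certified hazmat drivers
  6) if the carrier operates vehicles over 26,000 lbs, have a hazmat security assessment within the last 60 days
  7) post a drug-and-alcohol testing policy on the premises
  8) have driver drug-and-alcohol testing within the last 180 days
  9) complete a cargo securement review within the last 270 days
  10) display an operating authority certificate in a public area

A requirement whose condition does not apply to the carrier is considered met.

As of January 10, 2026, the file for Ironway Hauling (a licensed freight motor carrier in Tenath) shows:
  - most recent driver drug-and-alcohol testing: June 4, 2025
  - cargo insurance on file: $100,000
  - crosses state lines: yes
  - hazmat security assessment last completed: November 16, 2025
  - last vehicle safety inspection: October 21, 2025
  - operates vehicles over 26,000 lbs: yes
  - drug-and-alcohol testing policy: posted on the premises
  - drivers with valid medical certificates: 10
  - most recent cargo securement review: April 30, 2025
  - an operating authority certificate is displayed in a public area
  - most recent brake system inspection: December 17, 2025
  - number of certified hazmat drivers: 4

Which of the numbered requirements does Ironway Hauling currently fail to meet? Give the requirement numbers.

1. condition 'crosses state lines' holds; cargo insurance $100,000 ≥ $100,000 → met
2. vehicle safety inspection 81 days ago vs limit 90 → met
3. brake system inspection 24 days ago vs limit 45 → met
4. drivers with valid medical certificates 10 < 11 → not met
5. certified hazmat drivers 4 ≥ 4 → met
6. condition 'operates vehicles over 26,000 lbs' holds; hazmat security assessment 55 days ago vs limit 60 → met
7. drug-and-alcohol testing policy present → met
8. driver drug-and-alcohol testing 220 days ago vs limit 180 → not met
9. cargo securement review 255 days ago vs limit 270 → met
10. operating authority certificate present → met
Not met: 4, 8

4, 8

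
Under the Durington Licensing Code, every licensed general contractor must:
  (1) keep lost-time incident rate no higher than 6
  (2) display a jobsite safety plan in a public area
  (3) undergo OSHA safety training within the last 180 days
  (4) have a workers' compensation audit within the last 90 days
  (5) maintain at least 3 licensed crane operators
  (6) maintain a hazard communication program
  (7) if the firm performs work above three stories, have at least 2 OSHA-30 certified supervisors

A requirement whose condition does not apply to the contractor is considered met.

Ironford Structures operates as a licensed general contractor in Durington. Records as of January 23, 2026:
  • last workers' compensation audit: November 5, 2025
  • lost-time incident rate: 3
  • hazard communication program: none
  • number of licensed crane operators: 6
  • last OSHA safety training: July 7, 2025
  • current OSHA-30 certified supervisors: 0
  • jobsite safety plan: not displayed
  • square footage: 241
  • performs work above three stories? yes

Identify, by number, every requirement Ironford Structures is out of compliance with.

1. lost-time incident rate 3 ≤ 6 → met
2. jobsite safety plan absent → not met
3. OSHA safety training 200 days ago vs limit 180 → not met
4. workers' compensation audit 79 days ago vs limit 90 → met
5. licensed crane operators 6 ≥ 3 → met
6. hazard communication program absent → not met
7. condition 'performs work above three stories' holds; OSHA-30 certified supervisors 0 < 2 → not met
Not met: 2, 3, 6, 7

2, 3, 6, 7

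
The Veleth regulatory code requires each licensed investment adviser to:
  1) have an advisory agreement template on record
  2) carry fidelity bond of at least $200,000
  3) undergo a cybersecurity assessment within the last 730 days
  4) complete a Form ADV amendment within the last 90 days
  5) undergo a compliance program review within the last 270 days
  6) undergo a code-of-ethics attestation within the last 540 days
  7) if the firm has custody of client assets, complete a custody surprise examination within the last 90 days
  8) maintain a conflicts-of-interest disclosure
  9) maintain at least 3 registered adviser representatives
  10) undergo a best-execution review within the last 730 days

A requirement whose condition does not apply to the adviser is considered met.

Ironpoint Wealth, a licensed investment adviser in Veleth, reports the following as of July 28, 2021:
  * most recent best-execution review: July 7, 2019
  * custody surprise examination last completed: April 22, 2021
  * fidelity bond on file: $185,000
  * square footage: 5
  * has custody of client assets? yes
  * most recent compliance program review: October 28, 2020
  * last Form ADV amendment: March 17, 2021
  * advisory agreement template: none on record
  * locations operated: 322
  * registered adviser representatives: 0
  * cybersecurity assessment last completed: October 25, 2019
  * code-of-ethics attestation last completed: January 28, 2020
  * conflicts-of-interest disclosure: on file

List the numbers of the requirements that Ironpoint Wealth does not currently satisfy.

1, 2, 4, 5, 6, 7, 9, 10

1. advisory agreement template absent → not met
2. fidelity bond $185,000 < $200,000 → not met
3. cybersecurity assessment 642 days ago vs limit 730 → met
4. Form ADV amendment 133 days ago vs limit 90 → not met
5. compliance program review 273 days ago vs limit 270 → not met
6. code-of-ethics attestation 547 days ago vs limit 540 → not met
7. condition 'has custody of client assets' holds; custody surprise examination 97 days ago vs limit 90 → not met
8. conflicts-of-interest disclosure present → met
9. registered adviser representatives 0 < 3 → not met
10. best-execution review 752 days ago vs limit 730 → not met
Not met: 1, 2, 4, 5, 6, 7, 9, 10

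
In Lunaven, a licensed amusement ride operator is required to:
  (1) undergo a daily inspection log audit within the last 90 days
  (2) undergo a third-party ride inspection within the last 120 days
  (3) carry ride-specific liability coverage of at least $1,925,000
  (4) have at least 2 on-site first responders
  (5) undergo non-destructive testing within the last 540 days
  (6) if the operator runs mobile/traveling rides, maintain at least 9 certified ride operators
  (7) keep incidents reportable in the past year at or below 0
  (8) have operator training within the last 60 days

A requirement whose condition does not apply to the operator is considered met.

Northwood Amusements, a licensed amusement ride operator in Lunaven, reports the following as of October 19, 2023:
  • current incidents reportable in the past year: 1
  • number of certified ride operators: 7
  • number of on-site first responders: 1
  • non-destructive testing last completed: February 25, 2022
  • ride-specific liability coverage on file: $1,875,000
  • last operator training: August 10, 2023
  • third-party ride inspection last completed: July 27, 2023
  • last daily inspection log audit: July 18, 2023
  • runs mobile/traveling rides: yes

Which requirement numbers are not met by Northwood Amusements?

1, 3, 4, 5, 6, 7, 8

1. daily inspection log audit 93 days ago vs limit 90 → not met
2. third-party ride inspection 84 days ago vs limit 120 → met
3. ride-specific liability coverage $1,875,000 < $1,925,000 → not met
4. on-site first responders 1 < 2 → not met
5. non-destructive testing 601 days ago vs limit 540 → not met
6. condition 'runs mobile/traveling rides' holds; certified ride operators 7 < 9 → not met
7. incidents reportable in the past year 1 > 0 → not met
8. operator training 70 days ago vs limit 60 → not met
Not met: 1, 3, 4, 5, 6, 7, 8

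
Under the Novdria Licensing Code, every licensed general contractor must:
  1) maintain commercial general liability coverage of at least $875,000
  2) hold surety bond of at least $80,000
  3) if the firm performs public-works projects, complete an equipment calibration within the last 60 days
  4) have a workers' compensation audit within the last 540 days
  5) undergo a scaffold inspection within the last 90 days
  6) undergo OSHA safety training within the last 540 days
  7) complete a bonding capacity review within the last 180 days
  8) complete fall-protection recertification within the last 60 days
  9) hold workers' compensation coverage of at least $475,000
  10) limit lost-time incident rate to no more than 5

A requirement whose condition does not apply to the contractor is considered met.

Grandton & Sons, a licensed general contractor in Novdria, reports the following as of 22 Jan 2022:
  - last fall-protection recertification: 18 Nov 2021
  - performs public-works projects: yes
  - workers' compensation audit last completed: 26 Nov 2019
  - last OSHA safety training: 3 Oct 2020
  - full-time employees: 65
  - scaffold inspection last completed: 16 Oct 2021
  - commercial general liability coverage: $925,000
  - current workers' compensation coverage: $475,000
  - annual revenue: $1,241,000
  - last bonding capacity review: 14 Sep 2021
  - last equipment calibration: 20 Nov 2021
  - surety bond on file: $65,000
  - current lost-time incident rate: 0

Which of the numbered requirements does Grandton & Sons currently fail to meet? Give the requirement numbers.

1. commercial general liability coverage $925,000 ≥ $875,000 → met
2. surety bond $65,000 < $80,000 → not met
3. condition 'performs public-works projects' holds; equipment calibration 63 days ago vs limit 60 → not met
4. workers' compensation audit 788 days ago vs limit 540 → not met
5. scaffold inspection 98 days ago vs limit 90 → not met
6. OSHA safety training 476 days ago vs limit 540 → met
7. bonding capacity review 130 days ago vs limit 180 → met
8. fall-protection recertification 65 days ago vs limit 60 → not met
9. workers' compensation coverage $475,000 ≥ $475,000 → met
10. lost-time incident rate 0 ≤ 5 → met
Not met: 2, 3, 4, 5, 8

2, 3, 4, 5, 8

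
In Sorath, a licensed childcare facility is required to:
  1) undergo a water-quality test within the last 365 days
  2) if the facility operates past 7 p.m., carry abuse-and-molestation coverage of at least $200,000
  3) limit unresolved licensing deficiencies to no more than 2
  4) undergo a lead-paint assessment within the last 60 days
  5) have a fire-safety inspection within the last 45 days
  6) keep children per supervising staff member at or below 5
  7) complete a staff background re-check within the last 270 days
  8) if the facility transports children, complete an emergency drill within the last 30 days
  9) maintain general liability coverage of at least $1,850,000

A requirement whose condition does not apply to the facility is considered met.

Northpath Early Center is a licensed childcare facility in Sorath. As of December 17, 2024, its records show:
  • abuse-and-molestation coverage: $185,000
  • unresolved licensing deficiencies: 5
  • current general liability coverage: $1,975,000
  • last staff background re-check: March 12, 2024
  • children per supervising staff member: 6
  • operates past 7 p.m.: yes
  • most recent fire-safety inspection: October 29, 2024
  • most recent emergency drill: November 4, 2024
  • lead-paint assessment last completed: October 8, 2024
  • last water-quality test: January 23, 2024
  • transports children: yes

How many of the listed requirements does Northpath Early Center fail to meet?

1. water-quality test 329 days ago vs limit 365 → met
2. condition 'operates past 7 p.m.' holds; abuse-and-molestation coverage $185,000 < $200,000 → not met
3. unresolved licensing deficiencies 5 > 2 → not met
4. lead-paint assessment 70 days ago vs limit 60 → not met
5. fire-safety inspection 49 days ago vs limit 45 → not met
6. children per supervising staff member 6 > 5 → not met
7. staff background re-check 280 days ago vs limit 270 → not met
8. condition 'transports children' holds; emergency drill 43 days ago vs limit 30 → not met
9. general liability coverage $1,975,000 ≥ $1,850,000 → met
Not met: 7 of 9

7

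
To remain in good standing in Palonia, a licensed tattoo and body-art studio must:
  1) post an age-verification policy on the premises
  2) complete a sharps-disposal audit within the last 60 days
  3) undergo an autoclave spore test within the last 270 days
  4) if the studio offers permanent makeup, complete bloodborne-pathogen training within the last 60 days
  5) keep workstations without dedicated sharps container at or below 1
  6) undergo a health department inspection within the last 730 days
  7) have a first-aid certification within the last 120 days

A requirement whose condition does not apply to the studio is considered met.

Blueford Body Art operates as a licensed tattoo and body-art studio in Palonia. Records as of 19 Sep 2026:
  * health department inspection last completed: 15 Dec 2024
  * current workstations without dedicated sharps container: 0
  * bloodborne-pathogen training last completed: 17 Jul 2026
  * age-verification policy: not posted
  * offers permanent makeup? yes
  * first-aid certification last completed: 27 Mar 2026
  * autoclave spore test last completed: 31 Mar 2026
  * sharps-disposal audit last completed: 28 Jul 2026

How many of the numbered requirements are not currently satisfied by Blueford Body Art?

3

1. age-verification policy absent → not met
2. sharps-disposal audit 53 days ago vs limit 60 → met
3. autoclave spore test 172 days ago vs limit 270 → met
4. condition 'offers permanent makeup' holds; bloodborne-pathogen training 64 days ago vs limit 60 → not met
5. workstations without dedicated sharps container 0 ≤ 1 → met
6. health department inspection 643 days ago vs limit 730 → met
7. first-aid certification 176 days ago vs limit 120 → not met
Not met: 3 of 7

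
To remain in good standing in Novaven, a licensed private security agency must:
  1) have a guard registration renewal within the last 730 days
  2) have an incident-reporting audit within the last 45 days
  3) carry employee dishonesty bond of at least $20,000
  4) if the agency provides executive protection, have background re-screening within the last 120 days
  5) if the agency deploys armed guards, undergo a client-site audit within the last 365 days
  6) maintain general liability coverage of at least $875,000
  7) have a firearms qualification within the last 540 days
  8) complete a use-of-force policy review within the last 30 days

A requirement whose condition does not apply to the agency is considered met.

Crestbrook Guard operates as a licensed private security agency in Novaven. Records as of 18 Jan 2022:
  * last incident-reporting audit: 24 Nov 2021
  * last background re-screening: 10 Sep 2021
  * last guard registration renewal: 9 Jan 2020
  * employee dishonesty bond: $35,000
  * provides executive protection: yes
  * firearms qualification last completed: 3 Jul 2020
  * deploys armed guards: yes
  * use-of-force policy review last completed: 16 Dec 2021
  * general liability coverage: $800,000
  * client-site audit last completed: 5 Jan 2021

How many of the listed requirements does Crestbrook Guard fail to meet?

7

1. guard registration renewal 740 days ago vs limit 730 → not met
2. incident-reporting audit 55 days ago vs limit 45 → not met
3. employee dishonesty bond $35,000 ≥ $20,000 → met
4. condition 'provides executive protection' holds; background re-screening 130 days ago vs limit 120 → not met
5. condition 'deploys armed guards' holds; client-site audit 378 days ago vs limit 365 → not met
6. general liability coverage $800,000 < $875,000 → not met
7. firearms qualification 564 days ago vs limit 540 → not met
8. use-of-force policy review 33 days ago vs limit 30 → not met
Not met: 7 of 8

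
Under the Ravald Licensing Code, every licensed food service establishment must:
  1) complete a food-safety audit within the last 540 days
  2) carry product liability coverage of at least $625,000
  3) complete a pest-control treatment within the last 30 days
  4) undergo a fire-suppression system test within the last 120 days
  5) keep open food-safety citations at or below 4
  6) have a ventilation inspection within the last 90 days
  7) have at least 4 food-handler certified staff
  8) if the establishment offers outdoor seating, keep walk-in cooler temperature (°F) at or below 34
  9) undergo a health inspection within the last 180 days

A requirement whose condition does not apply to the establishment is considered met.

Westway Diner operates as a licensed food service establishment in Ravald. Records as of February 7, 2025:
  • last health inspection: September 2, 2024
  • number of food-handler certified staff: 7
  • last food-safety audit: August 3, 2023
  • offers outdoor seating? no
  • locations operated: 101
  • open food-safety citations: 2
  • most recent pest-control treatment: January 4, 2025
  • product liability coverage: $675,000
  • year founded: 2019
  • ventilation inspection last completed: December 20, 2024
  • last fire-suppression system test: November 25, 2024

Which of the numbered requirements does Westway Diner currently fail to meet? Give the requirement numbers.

1, 3

1. food-safety audit 554 days ago vs limit 540 → not met
2. product liability coverage $675,000 ≥ $625,000 → met
3. pest-control treatment 34 days ago vs limit 30 → not met
4. fire-suppression system test 74 days ago vs limit 120 → met
5. open food-safety citations 2 ≤ 4 → met
6. ventilation inspection 49 days ago vs limit 90 → met
7. food-handler certified staff 7 ≥ 4 → met
8. condition 'offers outdoor seating' does not hold → requirement n/a → met
9. health inspection 158 days ago vs limit 180 → met
Not met: 1, 3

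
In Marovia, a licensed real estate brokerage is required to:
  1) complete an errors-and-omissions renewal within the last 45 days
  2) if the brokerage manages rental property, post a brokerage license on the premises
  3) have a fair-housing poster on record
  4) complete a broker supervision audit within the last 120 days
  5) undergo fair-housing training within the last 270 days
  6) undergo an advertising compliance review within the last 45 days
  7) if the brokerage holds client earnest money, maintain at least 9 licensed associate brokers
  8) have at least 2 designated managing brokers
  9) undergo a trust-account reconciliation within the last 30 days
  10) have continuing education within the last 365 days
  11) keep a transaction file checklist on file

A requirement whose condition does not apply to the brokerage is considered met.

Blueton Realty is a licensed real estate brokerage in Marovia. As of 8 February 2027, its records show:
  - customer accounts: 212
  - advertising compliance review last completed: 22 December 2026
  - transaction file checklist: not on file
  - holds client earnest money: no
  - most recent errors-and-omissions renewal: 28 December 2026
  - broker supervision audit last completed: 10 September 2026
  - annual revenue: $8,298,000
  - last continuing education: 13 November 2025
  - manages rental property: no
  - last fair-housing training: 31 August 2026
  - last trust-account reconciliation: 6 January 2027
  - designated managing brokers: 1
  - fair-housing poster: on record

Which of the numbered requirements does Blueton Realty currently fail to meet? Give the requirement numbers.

4, 6, 8, 9, 10, 11

1. errors-and-omissions renewal 42 days ago vs limit 45 → met
2. condition 'manages rental property' does not hold → requirement n/a → met
3. fair-housing poster present → met
4. broker supervision audit 151 days ago vs limit 120 → not met
5. fair-housing training 161 days ago vs limit 270 → met
6. advertising compliance review 48 days ago vs limit 45 → not met
7. condition 'holds client earnest money' does not hold → requirement n/a → met
8. designated managing brokers 1 < 2 → not met
9. trust-account reconciliation 33 days ago vs limit 30 → not met
10. continuing education 452 days ago vs limit 365 → not met
11. transaction file checklist absent → not met
Not met: 4, 6, 8, 9, 10, 11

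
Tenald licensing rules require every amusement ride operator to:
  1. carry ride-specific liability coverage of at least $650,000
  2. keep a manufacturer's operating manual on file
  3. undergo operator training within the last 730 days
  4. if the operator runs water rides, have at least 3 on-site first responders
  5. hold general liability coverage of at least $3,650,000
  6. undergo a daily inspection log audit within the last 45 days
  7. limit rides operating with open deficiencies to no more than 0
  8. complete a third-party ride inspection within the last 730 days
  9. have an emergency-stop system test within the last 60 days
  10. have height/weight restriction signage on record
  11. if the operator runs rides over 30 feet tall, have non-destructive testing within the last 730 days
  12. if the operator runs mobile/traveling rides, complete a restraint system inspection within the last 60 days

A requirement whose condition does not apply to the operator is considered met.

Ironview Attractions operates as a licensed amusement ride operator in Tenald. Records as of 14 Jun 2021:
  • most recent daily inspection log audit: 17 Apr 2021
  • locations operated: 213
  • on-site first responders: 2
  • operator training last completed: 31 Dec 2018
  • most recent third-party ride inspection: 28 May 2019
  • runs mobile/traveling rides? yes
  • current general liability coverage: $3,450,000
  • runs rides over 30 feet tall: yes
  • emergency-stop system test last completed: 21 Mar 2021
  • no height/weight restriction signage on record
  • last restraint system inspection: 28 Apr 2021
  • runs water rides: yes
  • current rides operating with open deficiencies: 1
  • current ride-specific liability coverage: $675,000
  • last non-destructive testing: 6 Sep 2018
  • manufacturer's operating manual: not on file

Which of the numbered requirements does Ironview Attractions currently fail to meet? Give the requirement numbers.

1. ride-specific liability coverage $675,000 ≥ $650,000 → met
2. manufacturer's operating manual absent → not met
3. operator training 896 days ago vs limit 730 → not met
4. condition 'runs water rides' holds; on-site first responders 2 < 3 → not met
5. general liability coverage $3,450,000 < $3,650,000 → not met
6. daily inspection log audit 58 days ago vs limit 45 → not met
7. rides operating with open deficiencies 1 > 0 → not met
8. third-party ride inspection 748 days ago vs limit 730 → not met
9. emergency-stop system test 85 days ago vs limit 60 → not met
10. height/weight restriction signage absent → not met
11. condition 'runs rides over 30 feet tall' holds; non-destructive testing 1012 days ago vs limit 730 → not met
12. condition 'runs mobile/traveling rides' holds; restraint system inspection 47 days ago vs limit 60 → met
Not met: 2, 3, 4, 5, 6, 7, 8, 9, 10, 11

2, 3, 4, 5, 6, 7, 8, 9, 10, 11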